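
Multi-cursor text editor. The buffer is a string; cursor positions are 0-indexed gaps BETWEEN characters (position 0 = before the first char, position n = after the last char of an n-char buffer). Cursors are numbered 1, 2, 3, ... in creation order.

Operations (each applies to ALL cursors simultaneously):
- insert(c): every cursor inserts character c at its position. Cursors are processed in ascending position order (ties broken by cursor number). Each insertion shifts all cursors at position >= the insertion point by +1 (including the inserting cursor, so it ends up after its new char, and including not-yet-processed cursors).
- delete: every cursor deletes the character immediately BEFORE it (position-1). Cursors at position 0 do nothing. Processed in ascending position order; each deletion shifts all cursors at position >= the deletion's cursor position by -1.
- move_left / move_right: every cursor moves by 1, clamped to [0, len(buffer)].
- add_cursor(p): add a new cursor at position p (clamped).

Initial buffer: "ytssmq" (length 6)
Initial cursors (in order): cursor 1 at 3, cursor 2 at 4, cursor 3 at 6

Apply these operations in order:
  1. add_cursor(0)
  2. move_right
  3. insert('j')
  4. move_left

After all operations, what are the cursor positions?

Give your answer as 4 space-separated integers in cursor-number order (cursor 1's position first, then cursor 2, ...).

After op 1 (add_cursor(0)): buffer="ytssmq" (len 6), cursors c4@0 c1@3 c2@4 c3@6, authorship ......
After op 2 (move_right): buffer="ytssmq" (len 6), cursors c4@1 c1@4 c2@5 c3@6, authorship ......
After op 3 (insert('j')): buffer="yjtssjmjqj" (len 10), cursors c4@2 c1@6 c2@8 c3@10, authorship .4...1.2.3
After op 4 (move_left): buffer="yjtssjmjqj" (len 10), cursors c4@1 c1@5 c2@7 c3@9, authorship .4...1.2.3

Answer: 5 7 9 1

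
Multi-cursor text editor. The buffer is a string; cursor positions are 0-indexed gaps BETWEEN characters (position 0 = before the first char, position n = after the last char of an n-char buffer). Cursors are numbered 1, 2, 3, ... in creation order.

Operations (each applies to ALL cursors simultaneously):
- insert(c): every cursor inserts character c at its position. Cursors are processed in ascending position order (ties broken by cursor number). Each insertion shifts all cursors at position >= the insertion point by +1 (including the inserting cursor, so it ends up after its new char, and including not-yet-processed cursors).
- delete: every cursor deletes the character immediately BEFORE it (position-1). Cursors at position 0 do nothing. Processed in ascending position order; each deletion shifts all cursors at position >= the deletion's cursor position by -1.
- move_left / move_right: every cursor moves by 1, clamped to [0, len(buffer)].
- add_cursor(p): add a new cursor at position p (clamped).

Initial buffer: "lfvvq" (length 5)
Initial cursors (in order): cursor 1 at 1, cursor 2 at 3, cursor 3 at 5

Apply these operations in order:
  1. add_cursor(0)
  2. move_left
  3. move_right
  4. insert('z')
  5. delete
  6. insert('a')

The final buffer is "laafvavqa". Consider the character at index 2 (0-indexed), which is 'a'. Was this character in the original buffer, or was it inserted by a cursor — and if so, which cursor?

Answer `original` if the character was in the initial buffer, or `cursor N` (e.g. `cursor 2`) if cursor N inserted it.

Answer: cursor 4

Derivation:
After op 1 (add_cursor(0)): buffer="lfvvq" (len 5), cursors c4@0 c1@1 c2@3 c3@5, authorship .....
After op 2 (move_left): buffer="lfvvq" (len 5), cursors c1@0 c4@0 c2@2 c3@4, authorship .....
After op 3 (move_right): buffer="lfvvq" (len 5), cursors c1@1 c4@1 c2@3 c3@5, authorship .....
After op 4 (insert('z')): buffer="lzzfvzvqz" (len 9), cursors c1@3 c4@3 c2@6 c3@9, authorship .14..2..3
After op 5 (delete): buffer="lfvvq" (len 5), cursors c1@1 c4@1 c2@3 c3@5, authorship .....
After op 6 (insert('a')): buffer="laafvavqa" (len 9), cursors c1@3 c4@3 c2@6 c3@9, authorship .14..2..3
Authorship (.=original, N=cursor N): . 1 4 . . 2 . . 3
Index 2: author = 4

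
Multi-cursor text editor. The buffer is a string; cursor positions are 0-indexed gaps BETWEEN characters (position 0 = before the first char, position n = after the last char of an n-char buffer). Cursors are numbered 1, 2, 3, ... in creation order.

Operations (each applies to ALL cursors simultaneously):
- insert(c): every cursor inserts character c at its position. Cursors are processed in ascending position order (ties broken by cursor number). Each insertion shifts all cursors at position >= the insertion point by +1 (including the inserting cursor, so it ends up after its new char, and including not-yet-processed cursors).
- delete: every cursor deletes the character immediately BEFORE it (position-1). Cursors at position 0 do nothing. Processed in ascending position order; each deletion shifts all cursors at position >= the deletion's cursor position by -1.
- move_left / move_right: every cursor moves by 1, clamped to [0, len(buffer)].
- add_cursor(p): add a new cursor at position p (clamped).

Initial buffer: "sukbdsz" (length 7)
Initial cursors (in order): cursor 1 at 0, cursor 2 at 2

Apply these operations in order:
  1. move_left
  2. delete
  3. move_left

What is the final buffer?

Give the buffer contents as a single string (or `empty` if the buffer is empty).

After op 1 (move_left): buffer="sukbdsz" (len 7), cursors c1@0 c2@1, authorship .......
After op 2 (delete): buffer="ukbdsz" (len 6), cursors c1@0 c2@0, authorship ......
After op 3 (move_left): buffer="ukbdsz" (len 6), cursors c1@0 c2@0, authorship ......

Answer: ukbdsz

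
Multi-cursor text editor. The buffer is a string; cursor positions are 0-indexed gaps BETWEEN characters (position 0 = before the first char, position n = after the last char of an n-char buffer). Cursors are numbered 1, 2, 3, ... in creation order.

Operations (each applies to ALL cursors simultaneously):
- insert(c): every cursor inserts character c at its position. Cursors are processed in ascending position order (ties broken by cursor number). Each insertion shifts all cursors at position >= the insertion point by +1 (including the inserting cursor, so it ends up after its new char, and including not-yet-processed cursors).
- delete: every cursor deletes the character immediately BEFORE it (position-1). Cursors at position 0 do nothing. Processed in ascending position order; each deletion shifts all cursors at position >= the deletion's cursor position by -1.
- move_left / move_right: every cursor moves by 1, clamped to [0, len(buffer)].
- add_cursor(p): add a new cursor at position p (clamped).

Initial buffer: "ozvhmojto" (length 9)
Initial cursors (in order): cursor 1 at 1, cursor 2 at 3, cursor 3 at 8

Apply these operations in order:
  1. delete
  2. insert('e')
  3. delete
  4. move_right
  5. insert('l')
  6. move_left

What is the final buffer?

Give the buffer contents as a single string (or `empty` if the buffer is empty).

After op 1 (delete): buffer="zhmojo" (len 6), cursors c1@0 c2@1 c3@5, authorship ......
After op 2 (insert('e')): buffer="ezehmojeo" (len 9), cursors c1@1 c2@3 c3@8, authorship 1.2....3.
After op 3 (delete): buffer="zhmojo" (len 6), cursors c1@0 c2@1 c3@5, authorship ......
After op 4 (move_right): buffer="zhmojo" (len 6), cursors c1@1 c2@2 c3@6, authorship ......
After op 5 (insert('l')): buffer="zlhlmojol" (len 9), cursors c1@2 c2@4 c3@9, authorship .1.2....3
After op 6 (move_left): buffer="zlhlmojol" (len 9), cursors c1@1 c2@3 c3@8, authorship .1.2....3

Answer: zlhlmojol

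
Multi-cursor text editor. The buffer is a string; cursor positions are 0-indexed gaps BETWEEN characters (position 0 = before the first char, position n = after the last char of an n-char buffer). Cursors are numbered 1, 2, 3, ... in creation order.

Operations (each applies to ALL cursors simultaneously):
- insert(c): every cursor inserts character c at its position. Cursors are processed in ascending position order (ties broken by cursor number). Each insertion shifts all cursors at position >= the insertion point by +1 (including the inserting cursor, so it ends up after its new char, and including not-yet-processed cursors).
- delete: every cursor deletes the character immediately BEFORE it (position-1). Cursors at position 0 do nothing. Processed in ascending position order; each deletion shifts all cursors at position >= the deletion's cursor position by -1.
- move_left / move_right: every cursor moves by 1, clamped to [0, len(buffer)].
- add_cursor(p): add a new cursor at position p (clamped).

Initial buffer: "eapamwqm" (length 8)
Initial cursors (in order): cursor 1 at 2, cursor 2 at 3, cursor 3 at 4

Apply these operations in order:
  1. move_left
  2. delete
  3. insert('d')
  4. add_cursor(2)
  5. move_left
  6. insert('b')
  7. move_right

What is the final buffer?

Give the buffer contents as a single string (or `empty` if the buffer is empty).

After op 1 (move_left): buffer="eapamwqm" (len 8), cursors c1@1 c2@2 c3@3, authorship ........
After op 2 (delete): buffer="amwqm" (len 5), cursors c1@0 c2@0 c3@0, authorship .....
After op 3 (insert('d')): buffer="dddamwqm" (len 8), cursors c1@3 c2@3 c3@3, authorship 123.....
After op 4 (add_cursor(2)): buffer="dddamwqm" (len 8), cursors c4@2 c1@3 c2@3 c3@3, authorship 123.....
After op 5 (move_left): buffer="dddamwqm" (len 8), cursors c4@1 c1@2 c2@2 c3@2, authorship 123.....
After op 6 (insert('b')): buffer="dbdbbbdamwqm" (len 12), cursors c4@2 c1@6 c2@6 c3@6, authorship 1421233.....
After op 7 (move_right): buffer="dbdbbbdamwqm" (len 12), cursors c4@3 c1@7 c2@7 c3@7, authorship 1421233.....

Answer: dbdbbbdamwqm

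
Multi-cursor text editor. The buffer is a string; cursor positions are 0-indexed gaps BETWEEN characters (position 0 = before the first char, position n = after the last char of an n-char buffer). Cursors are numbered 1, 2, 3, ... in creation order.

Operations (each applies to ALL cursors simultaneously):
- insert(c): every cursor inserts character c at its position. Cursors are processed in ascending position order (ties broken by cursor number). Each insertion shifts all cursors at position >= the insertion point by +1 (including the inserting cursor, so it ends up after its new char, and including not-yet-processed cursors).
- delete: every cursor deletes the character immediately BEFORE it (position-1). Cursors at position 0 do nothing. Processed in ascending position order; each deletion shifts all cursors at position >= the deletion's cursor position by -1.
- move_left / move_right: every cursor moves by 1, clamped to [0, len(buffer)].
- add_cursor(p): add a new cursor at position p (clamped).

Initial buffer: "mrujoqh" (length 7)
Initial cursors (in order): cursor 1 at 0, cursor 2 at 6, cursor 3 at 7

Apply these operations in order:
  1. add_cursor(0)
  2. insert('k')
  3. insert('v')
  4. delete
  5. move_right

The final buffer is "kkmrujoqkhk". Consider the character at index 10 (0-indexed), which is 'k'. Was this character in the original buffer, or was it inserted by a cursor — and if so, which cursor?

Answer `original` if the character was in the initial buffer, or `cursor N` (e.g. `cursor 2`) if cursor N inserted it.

After op 1 (add_cursor(0)): buffer="mrujoqh" (len 7), cursors c1@0 c4@0 c2@6 c3@7, authorship .......
After op 2 (insert('k')): buffer="kkmrujoqkhk" (len 11), cursors c1@2 c4@2 c2@9 c3@11, authorship 14......2.3
After op 3 (insert('v')): buffer="kkvvmrujoqkvhkv" (len 15), cursors c1@4 c4@4 c2@12 c3@15, authorship 1414......22.33
After op 4 (delete): buffer="kkmrujoqkhk" (len 11), cursors c1@2 c4@2 c2@9 c3@11, authorship 14......2.3
After op 5 (move_right): buffer="kkmrujoqkhk" (len 11), cursors c1@3 c4@3 c2@10 c3@11, authorship 14......2.3
Authorship (.=original, N=cursor N): 1 4 . . . . . . 2 . 3
Index 10: author = 3

Answer: cursor 3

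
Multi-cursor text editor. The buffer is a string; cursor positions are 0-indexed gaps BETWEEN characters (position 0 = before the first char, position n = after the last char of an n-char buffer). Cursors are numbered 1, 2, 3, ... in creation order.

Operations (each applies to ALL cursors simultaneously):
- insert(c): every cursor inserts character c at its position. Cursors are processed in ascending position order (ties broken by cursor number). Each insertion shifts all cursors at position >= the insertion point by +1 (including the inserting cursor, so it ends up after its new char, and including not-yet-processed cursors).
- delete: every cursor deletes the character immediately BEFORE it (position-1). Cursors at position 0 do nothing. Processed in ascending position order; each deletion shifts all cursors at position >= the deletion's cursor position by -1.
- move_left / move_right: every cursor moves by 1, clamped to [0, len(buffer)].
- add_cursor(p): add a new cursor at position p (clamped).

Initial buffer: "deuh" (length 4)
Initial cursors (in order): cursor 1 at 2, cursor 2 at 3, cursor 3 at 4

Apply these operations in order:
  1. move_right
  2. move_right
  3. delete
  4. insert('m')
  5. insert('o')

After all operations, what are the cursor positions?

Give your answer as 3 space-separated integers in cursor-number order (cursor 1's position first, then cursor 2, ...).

Answer: 7 7 7

Derivation:
After op 1 (move_right): buffer="deuh" (len 4), cursors c1@3 c2@4 c3@4, authorship ....
After op 2 (move_right): buffer="deuh" (len 4), cursors c1@4 c2@4 c3@4, authorship ....
After op 3 (delete): buffer="d" (len 1), cursors c1@1 c2@1 c3@1, authorship .
After op 4 (insert('m')): buffer="dmmm" (len 4), cursors c1@4 c2@4 c3@4, authorship .123
After op 5 (insert('o')): buffer="dmmmooo" (len 7), cursors c1@7 c2@7 c3@7, authorship .123123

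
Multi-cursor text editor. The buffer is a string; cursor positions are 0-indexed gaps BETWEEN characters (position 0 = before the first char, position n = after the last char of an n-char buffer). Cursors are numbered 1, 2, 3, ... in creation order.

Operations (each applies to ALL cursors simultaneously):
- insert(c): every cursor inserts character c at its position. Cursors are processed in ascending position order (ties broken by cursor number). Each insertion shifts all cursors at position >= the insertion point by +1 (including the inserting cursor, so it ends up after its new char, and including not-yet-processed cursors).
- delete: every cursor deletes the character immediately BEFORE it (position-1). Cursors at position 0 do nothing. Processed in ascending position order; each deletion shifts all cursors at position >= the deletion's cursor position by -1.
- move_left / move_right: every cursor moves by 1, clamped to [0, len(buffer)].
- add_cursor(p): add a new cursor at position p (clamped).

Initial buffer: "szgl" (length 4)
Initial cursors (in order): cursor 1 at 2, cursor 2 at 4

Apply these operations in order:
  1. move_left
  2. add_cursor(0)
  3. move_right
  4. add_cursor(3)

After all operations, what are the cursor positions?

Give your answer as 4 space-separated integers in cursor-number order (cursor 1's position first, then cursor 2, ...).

After op 1 (move_left): buffer="szgl" (len 4), cursors c1@1 c2@3, authorship ....
After op 2 (add_cursor(0)): buffer="szgl" (len 4), cursors c3@0 c1@1 c2@3, authorship ....
After op 3 (move_right): buffer="szgl" (len 4), cursors c3@1 c1@2 c2@4, authorship ....
After op 4 (add_cursor(3)): buffer="szgl" (len 4), cursors c3@1 c1@2 c4@3 c2@4, authorship ....

Answer: 2 4 1 3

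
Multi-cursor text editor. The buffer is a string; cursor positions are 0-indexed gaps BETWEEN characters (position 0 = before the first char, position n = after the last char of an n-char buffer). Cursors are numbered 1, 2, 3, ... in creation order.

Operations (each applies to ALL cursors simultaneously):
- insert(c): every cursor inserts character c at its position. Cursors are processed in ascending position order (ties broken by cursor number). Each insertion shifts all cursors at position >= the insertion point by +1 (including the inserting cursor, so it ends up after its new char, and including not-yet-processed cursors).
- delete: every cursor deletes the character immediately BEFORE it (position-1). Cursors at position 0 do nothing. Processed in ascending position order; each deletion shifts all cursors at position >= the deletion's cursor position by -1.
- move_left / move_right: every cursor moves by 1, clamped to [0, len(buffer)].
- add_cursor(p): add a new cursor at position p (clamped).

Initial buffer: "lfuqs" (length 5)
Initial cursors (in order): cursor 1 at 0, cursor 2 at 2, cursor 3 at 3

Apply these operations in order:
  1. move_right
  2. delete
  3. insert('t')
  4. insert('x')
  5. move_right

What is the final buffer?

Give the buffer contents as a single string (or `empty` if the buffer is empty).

Answer: txfttxxs

Derivation:
After op 1 (move_right): buffer="lfuqs" (len 5), cursors c1@1 c2@3 c3@4, authorship .....
After op 2 (delete): buffer="fs" (len 2), cursors c1@0 c2@1 c3@1, authorship ..
After op 3 (insert('t')): buffer="tftts" (len 5), cursors c1@1 c2@4 c3@4, authorship 1.23.
After op 4 (insert('x')): buffer="txfttxxs" (len 8), cursors c1@2 c2@7 c3@7, authorship 11.2323.
After op 5 (move_right): buffer="txfttxxs" (len 8), cursors c1@3 c2@8 c3@8, authorship 11.2323.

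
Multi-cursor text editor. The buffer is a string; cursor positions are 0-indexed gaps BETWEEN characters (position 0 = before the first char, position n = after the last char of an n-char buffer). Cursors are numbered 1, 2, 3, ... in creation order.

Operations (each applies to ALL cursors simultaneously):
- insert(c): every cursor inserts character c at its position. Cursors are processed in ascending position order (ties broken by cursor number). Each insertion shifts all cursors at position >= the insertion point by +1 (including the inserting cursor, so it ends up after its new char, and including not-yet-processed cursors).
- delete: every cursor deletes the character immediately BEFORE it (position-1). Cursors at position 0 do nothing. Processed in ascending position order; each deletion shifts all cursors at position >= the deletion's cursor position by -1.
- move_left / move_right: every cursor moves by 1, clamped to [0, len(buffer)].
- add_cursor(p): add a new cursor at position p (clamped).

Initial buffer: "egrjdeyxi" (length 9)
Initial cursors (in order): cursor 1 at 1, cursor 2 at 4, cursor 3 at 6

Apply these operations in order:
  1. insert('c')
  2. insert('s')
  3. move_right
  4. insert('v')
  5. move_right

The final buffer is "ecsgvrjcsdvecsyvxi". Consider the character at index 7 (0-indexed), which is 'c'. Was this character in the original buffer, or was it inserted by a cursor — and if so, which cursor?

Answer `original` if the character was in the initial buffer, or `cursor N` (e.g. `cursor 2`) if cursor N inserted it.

After op 1 (insert('c')): buffer="ecgrjcdecyxi" (len 12), cursors c1@2 c2@6 c3@9, authorship .1...2..3...
After op 2 (insert('s')): buffer="ecsgrjcsdecsyxi" (len 15), cursors c1@3 c2@8 c3@12, authorship .11...22..33...
After op 3 (move_right): buffer="ecsgrjcsdecsyxi" (len 15), cursors c1@4 c2@9 c3@13, authorship .11...22..33...
After op 4 (insert('v')): buffer="ecsgvrjcsdvecsyvxi" (len 18), cursors c1@5 c2@11 c3@16, authorship .11.1..22.2.33.3..
After op 5 (move_right): buffer="ecsgvrjcsdvecsyvxi" (len 18), cursors c1@6 c2@12 c3@17, authorship .11.1..22.2.33.3..
Authorship (.=original, N=cursor N): . 1 1 . 1 . . 2 2 . 2 . 3 3 . 3 . .
Index 7: author = 2

Answer: cursor 2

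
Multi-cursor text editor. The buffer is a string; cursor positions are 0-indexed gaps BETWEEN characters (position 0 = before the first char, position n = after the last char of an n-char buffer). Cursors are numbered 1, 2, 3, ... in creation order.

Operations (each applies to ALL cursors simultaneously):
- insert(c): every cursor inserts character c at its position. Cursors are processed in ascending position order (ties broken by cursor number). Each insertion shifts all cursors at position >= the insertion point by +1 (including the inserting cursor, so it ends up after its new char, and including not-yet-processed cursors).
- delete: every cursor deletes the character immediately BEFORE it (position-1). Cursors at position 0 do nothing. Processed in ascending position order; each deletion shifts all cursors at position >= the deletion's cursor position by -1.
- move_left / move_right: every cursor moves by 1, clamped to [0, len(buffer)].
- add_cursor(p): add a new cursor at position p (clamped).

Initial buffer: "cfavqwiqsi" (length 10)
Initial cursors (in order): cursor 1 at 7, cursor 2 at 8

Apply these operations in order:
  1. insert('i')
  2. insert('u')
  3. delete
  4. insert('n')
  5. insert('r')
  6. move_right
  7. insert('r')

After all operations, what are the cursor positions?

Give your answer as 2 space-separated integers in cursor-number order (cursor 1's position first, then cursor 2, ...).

After op 1 (insert('i')): buffer="cfavqwiiqisi" (len 12), cursors c1@8 c2@10, authorship .......1.2..
After op 2 (insert('u')): buffer="cfavqwiiuqiusi" (len 14), cursors c1@9 c2@12, authorship .......11.22..
After op 3 (delete): buffer="cfavqwiiqisi" (len 12), cursors c1@8 c2@10, authorship .......1.2..
After op 4 (insert('n')): buffer="cfavqwiinqinsi" (len 14), cursors c1@9 c2@12, authorship .......11.22..
After op 5 (insert('r')): buffer="cfavqwiinrqinrsi" (len 16), cursors c1@10 c2@14, authorship .......111.222..
After op 6 (move_right): buffer="cfavqwiinrqinrsi" (len 16), cursors c1@11 c2@15, authorship .......111.222..
After op 7 (insert('r')): buffer="cfavqwiinrqrinrsri" (len 18), cursors c1@12 c2@17, authorship .......111.1222.2.

Answer: 12 17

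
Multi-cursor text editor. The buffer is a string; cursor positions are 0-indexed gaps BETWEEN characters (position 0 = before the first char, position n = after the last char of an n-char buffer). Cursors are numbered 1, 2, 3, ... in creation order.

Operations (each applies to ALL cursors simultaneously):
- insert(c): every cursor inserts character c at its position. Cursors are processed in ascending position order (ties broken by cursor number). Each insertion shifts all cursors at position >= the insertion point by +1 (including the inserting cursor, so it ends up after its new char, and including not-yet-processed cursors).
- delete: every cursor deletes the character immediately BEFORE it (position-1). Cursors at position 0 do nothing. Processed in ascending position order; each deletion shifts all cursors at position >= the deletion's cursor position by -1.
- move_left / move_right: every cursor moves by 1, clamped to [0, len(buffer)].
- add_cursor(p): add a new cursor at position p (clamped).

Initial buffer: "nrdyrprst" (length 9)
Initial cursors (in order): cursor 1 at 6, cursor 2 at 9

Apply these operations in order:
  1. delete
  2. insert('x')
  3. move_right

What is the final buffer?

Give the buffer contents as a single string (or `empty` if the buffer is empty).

Answer: nrdyrxrsx

Derivation:
After op 1 (delete): buffer="nrdyrrs" (len 7), cursors c1@5 c2@7, authorship .......
After op 2 (insert('x')): buffer="nrdyrxrsx" (len 9), cursors c1@6 c2@9, authorship .....1..2
After op 3 (move_right): buffer="nrdyrxrsx" (len 9), cursors c1@7 c2@9, authorship .....1..2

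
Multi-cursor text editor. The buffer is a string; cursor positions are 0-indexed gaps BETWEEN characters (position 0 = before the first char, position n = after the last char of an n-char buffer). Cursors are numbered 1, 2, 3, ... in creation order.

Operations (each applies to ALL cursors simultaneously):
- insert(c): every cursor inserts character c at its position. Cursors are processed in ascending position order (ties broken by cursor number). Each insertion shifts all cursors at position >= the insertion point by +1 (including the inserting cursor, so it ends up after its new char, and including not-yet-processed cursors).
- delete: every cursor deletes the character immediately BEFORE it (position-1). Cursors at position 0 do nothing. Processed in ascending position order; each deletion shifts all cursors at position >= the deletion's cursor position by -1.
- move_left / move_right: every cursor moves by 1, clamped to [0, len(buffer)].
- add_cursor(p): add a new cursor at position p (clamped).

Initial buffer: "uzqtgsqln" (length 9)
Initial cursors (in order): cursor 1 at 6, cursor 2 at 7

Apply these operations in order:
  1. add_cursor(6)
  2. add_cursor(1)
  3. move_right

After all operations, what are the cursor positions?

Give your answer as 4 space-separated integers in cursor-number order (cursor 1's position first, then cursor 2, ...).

Answer: 7 8 7 2

Derivation:
After op 1 (add_cursor(6)): buffer="uzqtgsqln" (len 9), cursors c1@6 c3@6 c2@7, authorship .........
After op 2 (add_cursor(1)): buffer="uzqtgsqln" (len 9), cursors c4@1 c1@6 c3@6 c2@7, authorship .........
After op 3 (move_right): buffer="uzqtgsqln" (len 9), cursors c4@2 c1@7 c3@7 c2@8, authorship .........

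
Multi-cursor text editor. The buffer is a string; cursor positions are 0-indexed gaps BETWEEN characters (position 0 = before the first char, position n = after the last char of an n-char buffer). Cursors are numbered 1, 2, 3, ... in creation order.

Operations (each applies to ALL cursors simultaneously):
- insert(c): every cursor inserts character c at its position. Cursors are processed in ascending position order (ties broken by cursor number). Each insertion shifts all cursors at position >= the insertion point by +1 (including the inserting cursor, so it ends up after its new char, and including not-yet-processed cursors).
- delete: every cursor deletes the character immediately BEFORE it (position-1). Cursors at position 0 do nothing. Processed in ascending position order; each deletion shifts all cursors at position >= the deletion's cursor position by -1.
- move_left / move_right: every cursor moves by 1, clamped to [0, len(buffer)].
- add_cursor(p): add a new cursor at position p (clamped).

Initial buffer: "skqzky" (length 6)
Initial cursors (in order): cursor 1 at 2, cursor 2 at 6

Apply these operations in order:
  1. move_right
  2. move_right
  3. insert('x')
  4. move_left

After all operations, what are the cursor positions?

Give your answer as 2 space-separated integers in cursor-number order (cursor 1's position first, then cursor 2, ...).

Answer: 4 7

Derivation:
After op 1 (move_right): buffer="skqzky" (len 6), cursors c1@3 c2@6, authorship ......
After op 2 (move_right): buffer="skqzky" (len 6), cursors c1@4 c2@6, authorship ......
After op 3 (insert('x')): buffer="skqzxkyx" (len 8), cursors c1@5 c2@8, authorship ....1..2
After op 4 (move_left): buffer="skqzxkyx" (len 8), cursors c1@4 c2@7, authorship ....1..2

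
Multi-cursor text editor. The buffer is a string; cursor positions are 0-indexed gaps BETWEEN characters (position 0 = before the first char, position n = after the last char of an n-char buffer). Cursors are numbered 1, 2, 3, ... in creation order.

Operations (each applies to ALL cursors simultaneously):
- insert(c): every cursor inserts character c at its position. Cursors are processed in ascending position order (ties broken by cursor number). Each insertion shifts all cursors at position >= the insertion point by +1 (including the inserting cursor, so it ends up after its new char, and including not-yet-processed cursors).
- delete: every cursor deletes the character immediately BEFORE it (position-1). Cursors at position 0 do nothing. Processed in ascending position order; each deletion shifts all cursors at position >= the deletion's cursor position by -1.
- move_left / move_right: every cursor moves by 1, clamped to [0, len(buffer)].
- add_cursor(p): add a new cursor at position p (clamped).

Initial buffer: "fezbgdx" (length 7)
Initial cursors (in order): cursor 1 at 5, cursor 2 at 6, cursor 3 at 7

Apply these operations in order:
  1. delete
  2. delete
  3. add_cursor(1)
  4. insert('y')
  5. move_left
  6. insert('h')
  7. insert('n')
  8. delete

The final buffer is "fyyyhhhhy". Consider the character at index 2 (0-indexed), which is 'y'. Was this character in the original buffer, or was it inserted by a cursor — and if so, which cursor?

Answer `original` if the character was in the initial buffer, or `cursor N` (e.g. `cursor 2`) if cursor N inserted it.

After op 1 (delete): buffer="fezb" (len 4), cursors c1@4 c2@4 c3@4, authorship ....
After op 2 (delete): buffer="f" (len 1), cursors c1@1 c2@1 c3@1, authorship .
After op 3 (add_cursor(1)): buffer="f" (len 1), cursors c1@1 c2@1 c3@1 c4@1, authorship .
After op 4 (insert('y')): buffer="fyyyy" (len 5), cursors c1@5 c2@5 c3@5 c4@5, authorship .1234
After op 5 (move_left): buffer="fyyyy" (len 5), cursors c1@4 c2@4 c3@4 c4@4, authorship .1234
After op 6 (insert('h')): buffer="fyyyhhhhy" (len 9), cursors c1@8 c2@8 c3@8 c4@8, authorship .12312344
After op 7 (insert('n')): buffer="fyyyhhhhnnnny" (len 13), cursors c1@12 c2@12 c3@12 c4@12, authorship .123123412344
After op 8 (delete): buffer="fyyyhhhhy" (len 9), cursors c1@8 c2@8 c3@8 c4@8, authorship .12312344
Authorship (.=original, N=cursor N): . 1 2 3 1 2 3 4 4
Index 2: author = 2

Answer: cursor 2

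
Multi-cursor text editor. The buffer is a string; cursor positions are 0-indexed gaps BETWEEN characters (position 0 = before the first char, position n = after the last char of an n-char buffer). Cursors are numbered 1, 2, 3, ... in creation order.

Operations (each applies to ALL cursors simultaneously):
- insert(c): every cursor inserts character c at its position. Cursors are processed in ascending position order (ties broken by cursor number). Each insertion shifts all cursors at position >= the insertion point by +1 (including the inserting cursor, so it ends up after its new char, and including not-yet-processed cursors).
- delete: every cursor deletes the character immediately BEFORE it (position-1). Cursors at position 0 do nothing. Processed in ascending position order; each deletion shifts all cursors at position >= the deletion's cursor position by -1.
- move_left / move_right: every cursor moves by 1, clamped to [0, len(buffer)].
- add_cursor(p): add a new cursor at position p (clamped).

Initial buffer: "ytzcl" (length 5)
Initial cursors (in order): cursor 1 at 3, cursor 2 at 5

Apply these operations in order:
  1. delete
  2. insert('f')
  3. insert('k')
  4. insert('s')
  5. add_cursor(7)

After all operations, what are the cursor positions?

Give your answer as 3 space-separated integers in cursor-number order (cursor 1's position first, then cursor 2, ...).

After op 1 (delete): buffer="ytc" (len 3), cursors c1@2 c2@3, authorship ...
After op 2 (insert('f')): buffer="ytfcf" (len 5), cursors c1@3 c2@5, authorship ..1.2
After op 3 (insert('k')): buffer="ytfkcfk" (len 7), cursors c1@4 c2@7, authorship ..11.22
After op 4 (insert('s')): buffer="ytfkscfks" (len 9), cursors c1@5 c2@9, authorship ..111.222
After op 5 (add_cursor(7)): buffer="ytfkscfks" (len 9), cursors c1@5 c3@7 c2@9, authorship ..111.222

Answer: 5 9 7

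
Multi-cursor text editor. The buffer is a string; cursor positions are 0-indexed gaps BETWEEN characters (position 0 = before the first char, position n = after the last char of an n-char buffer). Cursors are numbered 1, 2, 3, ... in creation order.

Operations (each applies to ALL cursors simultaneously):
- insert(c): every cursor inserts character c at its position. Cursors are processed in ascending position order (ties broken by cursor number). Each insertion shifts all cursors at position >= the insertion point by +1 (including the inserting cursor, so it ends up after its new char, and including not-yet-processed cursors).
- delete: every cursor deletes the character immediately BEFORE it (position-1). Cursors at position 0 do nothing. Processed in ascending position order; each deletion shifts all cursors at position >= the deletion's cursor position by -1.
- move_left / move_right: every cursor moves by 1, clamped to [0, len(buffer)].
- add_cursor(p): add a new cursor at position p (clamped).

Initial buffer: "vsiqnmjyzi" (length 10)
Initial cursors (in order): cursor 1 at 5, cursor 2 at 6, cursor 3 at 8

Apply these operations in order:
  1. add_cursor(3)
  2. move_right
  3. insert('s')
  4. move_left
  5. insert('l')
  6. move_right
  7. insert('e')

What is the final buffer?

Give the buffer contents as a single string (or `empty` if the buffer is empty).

Answer: vsiqlsenmlsejlseyzlsei

Derivation:
After op 1 (add_cursor(3)): buffer="vsiqnmjyzi" (len 10), cursors c4@3 c1@5 c2@6 c3@8, authorship ..........
After op 2 (move_right): buffer="vsiqnmjyzi" (len 10), cursors c4@4 c1@6 c2@7 c3@9, authorship ..........
After op 3 (insert('s')): buffer="vsiqsnmsjsyzsi" (len 14), cursors c4@5 c1@8 c2@10 c3@13, authorship ....4..1.2..3.
After op 4 (move_left): buffer="vsiqsnmsjsyzsi" (len 14), cursors c4@4 c1@7 c2@9 c3@12, authorship ....4..1.2..3.
After op 5 (insert('l')): buffer="vsiqlsnmlsjlsyzlsi" (len 18), cursors c4@5 c1@9 c2@12 c3@16, authorship ....44..11.22..33.
After op 6 (move_right): buffer="vsiqlsnmlsjlsyzlsi" (len 18), cursors c4@6 c1@10 c2@13 c3@17, authorship ....44..11.22..33.
After op 7 (insert('e')): buffer="vsiqlsenmlsejlseyzlsei" (len 22), cursors c4@7 c1@12 c2@16 c3@21, authorship ....444..111.222..333.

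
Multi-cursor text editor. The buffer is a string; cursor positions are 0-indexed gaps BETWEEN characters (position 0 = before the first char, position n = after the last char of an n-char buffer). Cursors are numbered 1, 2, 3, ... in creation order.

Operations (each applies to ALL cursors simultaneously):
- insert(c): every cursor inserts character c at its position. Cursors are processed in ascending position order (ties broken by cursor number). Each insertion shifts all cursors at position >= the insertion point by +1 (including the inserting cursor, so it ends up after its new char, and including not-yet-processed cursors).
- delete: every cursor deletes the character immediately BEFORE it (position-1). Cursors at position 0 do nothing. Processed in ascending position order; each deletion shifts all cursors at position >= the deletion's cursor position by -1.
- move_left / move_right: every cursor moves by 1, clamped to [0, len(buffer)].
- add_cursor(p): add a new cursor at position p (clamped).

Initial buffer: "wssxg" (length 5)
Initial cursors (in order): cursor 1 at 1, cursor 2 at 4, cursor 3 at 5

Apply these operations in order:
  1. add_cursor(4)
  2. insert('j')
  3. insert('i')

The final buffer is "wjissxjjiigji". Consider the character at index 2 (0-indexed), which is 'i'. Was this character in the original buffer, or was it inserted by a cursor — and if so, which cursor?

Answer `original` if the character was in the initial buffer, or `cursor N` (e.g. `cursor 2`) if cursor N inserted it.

After op 1 (add_cursor(4)): buffer="wssxg" (len 5), cursors c1@1 c2@4 c4@4 c3@5, authorship .....
After op 2 (insert('j')): buffer="wjssxjjgj" (len 9), cursors c1@2 c2@7 c4@7 c3@9, authorship .1...24.3
After op 3 (insert('i')): buffer="wjissxjjiigji" (len 13), cursors c1@3 c2@10 c4@10 c3@13, authorship .11...2424.33
Authorship (.=original, N=cursor N): . 1 1 . . . 2 4 2 4 . 3 3
Index 2: author = 1

Answer: cursor 1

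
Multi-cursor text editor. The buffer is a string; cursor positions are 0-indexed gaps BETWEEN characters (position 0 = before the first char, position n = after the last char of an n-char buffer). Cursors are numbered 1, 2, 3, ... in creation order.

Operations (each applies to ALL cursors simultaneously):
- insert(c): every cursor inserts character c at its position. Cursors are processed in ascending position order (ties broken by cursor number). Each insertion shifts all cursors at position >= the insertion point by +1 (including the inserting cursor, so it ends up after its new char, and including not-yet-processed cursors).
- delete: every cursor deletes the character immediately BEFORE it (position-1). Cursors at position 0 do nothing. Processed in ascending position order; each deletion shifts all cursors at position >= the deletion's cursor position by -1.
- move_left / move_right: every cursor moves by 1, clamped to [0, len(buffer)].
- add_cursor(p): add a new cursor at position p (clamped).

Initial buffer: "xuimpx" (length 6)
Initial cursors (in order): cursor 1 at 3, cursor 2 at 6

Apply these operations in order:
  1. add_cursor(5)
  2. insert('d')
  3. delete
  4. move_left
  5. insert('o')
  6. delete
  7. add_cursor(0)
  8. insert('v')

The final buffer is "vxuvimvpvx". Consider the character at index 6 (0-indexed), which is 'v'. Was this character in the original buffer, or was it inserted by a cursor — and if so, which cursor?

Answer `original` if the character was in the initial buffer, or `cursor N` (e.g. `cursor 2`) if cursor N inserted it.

After op 1 (add_cursor(5)): buffer="xuimpx" (len 6), cursors c1@3 c3@5 c2@6, authorship ......
After op 2 (insert('d')): buffer="xuidmpdxd" (len 9), cursors c1@4 c3@7 c2@9, authorship ...1..3.2
After op 3 (delete): buffer="xuimpx" (len 6), cursors c1@3 c3@5 c2@6, authorship ......
After op 4 (move_left): buffer="xuimpx" (len 6), cursors c1@2 c3@4 c2@5, authorship ......
After op 5 (insert('o')): buffer="xuoimopox" (len 9), cursors c1@3 c3@6 c2@8, authorship ..1..3.2.
After op 6 (delete): buffer="xuimpx" (len 6), cursors c1@2 c3@4 c2@5, authorship ......
After op 7 (add_cursor(0)): buffer="xuimpx" (len 6), cursors c4@0 c1@2 c3@4 c2@5, authorship ......
After op 8 (insert('v')): buffer="vxuvimvpvx" (len 10), cursors c4@1 c1@4 c3@7 c2@9, authorship 4..1..3.2.
Authorship (.=original, N=cursor N): 4 . . 1 . . 3 . 2 .
Index 6: author = 3

Answer: cursor 3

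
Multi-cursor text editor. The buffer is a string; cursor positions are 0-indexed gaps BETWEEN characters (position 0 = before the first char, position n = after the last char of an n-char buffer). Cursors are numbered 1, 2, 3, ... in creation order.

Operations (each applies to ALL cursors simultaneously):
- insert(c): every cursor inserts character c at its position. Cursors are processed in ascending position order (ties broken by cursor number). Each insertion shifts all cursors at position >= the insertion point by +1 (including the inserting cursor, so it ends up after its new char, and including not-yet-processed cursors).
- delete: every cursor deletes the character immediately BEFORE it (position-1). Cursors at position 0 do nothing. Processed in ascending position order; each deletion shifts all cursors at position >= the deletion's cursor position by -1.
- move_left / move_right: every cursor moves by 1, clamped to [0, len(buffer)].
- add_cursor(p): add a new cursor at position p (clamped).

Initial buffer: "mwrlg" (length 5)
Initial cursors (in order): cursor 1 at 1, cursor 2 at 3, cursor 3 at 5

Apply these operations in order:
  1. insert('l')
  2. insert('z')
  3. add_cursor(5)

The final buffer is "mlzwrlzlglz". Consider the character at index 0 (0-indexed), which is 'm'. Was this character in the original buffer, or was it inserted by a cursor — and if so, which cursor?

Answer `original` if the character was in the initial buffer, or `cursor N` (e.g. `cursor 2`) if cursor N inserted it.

After op 1 (insert('l')): buffer="mlwrllgl" (len 8), cursors c1@2 c2@5 c3@8, authorship .1..2..3
After op 2 (insert('z')): buffer="mlzwrlzlglz" (len 11), cursors c1@3 c2@7 c3@11, authorship .11..22..33
After op 3 (add_cursor(5)): buffer="mlzwrlzlglz" (len 11), cursors c1@3 c4@5 c2@7 c3@11, authorship .11..22..33
Authorship (.=original, N=cursor N): . 1 1 . . 2 2 . . 3 3
Index 0: author = original

Answer: original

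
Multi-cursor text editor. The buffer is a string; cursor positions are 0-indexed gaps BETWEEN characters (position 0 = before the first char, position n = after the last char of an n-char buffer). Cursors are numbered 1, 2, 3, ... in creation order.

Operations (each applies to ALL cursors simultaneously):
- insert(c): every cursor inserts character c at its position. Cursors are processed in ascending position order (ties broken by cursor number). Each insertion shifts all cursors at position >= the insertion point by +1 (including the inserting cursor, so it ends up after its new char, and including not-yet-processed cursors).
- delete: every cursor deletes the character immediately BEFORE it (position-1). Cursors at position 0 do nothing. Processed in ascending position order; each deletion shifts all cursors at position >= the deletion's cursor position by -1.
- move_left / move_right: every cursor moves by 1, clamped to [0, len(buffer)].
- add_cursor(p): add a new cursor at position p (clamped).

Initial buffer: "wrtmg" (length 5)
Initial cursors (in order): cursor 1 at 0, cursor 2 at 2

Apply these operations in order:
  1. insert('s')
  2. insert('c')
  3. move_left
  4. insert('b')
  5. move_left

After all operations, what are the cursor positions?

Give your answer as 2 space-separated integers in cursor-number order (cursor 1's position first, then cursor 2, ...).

Answer: 1 6

Derivation:
After op 1 (insert('s')): buffer="swrstmg" (len 7), cursors c1@1 c2@4, authorship 1..2...
After op 2 (insert('c')): buffer="scwrsctmg" (len 9), cursors c1@2 c2@6, authorship 11..22...
After op 3 (move_left): buffer="scwrsctmg" (len 9), cursors c1@1 c2@5, authorship 11..22...
After op 4 (insert('b')): buffer="sbcwrsbctmg" (len 11), cursors c1@2 c2@7, authorship 111..222...
After op 5 (move_left): buffer="sbcwrsbctmg" (len 11), cursors c1@1 c2@6, authorship 111..222...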